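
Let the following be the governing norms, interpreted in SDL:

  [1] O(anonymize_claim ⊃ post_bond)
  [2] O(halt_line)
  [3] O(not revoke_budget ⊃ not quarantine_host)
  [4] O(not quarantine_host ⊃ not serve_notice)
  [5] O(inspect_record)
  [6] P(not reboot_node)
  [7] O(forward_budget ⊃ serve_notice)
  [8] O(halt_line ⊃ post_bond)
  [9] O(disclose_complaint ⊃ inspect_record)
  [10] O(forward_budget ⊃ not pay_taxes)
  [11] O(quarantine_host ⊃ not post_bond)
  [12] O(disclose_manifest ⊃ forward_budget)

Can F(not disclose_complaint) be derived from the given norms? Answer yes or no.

Premise 9 is O(disclose_complaint ⊃ inspect_record); even if O(inspect_record) held, inferring O(disclose_complaint) would be affirming the consequent — invalid.
No other premise forces O(disclose_complaint). An ideal world satisfying every premise can still have not disclose_complaint true, so F(not disclose_complaint) is not derivable.

No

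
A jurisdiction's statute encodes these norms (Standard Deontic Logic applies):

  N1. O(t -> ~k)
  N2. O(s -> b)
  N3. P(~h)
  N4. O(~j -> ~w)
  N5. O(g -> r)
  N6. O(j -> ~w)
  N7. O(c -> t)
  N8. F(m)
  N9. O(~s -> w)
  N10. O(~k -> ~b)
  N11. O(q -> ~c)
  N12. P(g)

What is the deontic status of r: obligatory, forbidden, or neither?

Premise 5 is O(g -> r), but O(g) is not derivable from the premises (the permission P(g) asserts only ~O(~g), not O(g)), so it does not yield O(r).
No premise or chain of K-axiom applications forces O(r), and none forces O(~r). So r is neither obligatory nor forbidden under these norms.

Neither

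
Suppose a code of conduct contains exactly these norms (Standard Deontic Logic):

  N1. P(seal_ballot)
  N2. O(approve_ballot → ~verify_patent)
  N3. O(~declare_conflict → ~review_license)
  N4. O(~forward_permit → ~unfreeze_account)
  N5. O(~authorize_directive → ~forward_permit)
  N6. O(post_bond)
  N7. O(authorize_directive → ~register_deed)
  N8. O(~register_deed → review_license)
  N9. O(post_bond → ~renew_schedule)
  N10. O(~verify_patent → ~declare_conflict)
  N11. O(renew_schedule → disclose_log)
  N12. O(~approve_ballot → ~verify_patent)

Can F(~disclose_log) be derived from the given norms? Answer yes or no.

No

Premise 11 is O(renew_schedule → disclose_log), but O(renew_schedule) is not derivable from the premises, so it does not yield O(disclose_log).
No other premise forces O(disclose_log). An ideal world satisfying every premise can still have ~disclose_log true, so F(~disclose_log) is not derivable.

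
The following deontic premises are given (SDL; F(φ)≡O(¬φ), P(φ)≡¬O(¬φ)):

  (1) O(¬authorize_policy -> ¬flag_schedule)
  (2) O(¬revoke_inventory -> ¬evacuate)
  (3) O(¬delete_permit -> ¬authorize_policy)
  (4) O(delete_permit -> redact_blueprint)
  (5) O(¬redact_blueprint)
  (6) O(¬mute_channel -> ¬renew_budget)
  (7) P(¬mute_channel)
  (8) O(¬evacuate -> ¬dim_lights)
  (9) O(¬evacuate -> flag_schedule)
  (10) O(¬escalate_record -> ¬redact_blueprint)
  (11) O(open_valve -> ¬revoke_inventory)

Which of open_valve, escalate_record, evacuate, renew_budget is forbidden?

open_valve

Premise 5 gives O(¬redact_blueprint).
The contrapositive of premise 4 (O(delete_permit -> redact_blueprint)) is O(¬redact_blueprint -> ¬delete_permit), and O(¬redact_blueprint) is already established, so O(¬delete_permit).
With premise 3, O(¬delete_permit -> ¬authorize_policy), the K-axiom yields O(¬authorize_policy).
Applying K to premise 1 (O(¬authorize_policy -> ¬flag_schedule)) and O(¬authorize_policy) yields O(¬flag_schedule).
Premise 9 is O(¬evacuate -> flag_schedule); contrapositively O(¬flag_schedule -> evacuate). Since O(¬flag_schedule) holds, K gives O(evacuate).
Premise 2 is O(¬revoke_inventory -> ¬evacuate); contrapositively O(evacuate -> revoke_inventory). Since O(evacuate) holds, K gives O(revoke_inventory).
Premise 11, O(open_valve -> ¬revoke_inventory), contraposes to O(revoke_inventory -> ¬open_valve); with O(revoke_inventory) we get O(¬open_valve).
So O(¬open_valve) holds, i.e. open_valve is forbidden. None of the other listed options is forbidden under the premises.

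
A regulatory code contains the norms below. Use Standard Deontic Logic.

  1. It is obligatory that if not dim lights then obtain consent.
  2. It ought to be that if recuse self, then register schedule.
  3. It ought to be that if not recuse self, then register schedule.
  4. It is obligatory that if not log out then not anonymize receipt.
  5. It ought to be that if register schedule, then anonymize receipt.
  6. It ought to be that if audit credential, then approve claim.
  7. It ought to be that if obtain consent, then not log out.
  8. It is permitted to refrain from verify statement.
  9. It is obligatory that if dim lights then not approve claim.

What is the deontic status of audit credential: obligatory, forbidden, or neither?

Forbidden

By case analysis on ¬recuse_self: premise 3 gives O(¬recuse_self → register_schedule) and premise 2 gives O(recuse_self → register_schedule), so O(register_schedule) either way.
With premise 5, O(register_schedule → anonymize_receipt), the K-axiom yields O(anonymize_receipt).
Premise 4, O(¬log_out → ¬anonymize_receipt), contraposes to O(anonymize_receipt → log_out); with O(anonymize_receipt) we get O(log_out).
Premise 7, O(obtain_consent → ¬log_out), contraposes to O(log_out → ¬obtain_consent); with O(log_out) we get O(¬obtain_consent).
The contrapositive of premise 1 (O(¬dim_lights → obtain_consent)) is O(¬obtain_consent → dim_lights), and O(¬obtain_consent) is already established, so O(dim_lights).
Applying K to premise 9 (O(dim_lights → ¬approve_claim)) and O(dim_lights) yields O(¬approve_claim).
Premise 6, O(audit_credential → approve_claim), contraposes to O(¬approve_claim → ¬audit_credential); with O(¬approve_claim) we get O(¬audit_credential).
Premise 8 does not contribute to this derivation.
Thus O(¬audit_credential), which is F(audit_credential): audit_credential is forbidden.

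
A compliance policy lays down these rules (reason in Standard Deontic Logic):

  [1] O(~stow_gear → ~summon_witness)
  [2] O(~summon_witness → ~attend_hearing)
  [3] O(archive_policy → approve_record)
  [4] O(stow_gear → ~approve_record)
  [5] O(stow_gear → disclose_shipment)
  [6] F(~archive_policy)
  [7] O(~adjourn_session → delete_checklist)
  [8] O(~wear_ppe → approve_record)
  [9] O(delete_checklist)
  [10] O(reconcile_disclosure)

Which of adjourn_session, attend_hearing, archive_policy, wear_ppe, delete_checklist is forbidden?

attend_hearing

Premise 6 is F(~archive_policy), i.e. O(archive_policy).
From O(archive_policy) and premise 3, O(archive_policy → approve_record), we obtain O(approve_record).
Premise 4 is O(stow_gear → ~approve_record); contrapositively O(approve_record → ~stow_gear). Since O(approve_record) holds, K gives O(~stow_gear).
From O(~stow_gear) and premise 1, O(~stow_gear → ~summon_witness), we obtain O(~summon_witness).
Premise 2 is O(~summon_witness → ~attend_hearing); since O(~summon_witness), deontic closure gives O(~attend_hearing).
So O(~attend_hearing) holds, i.e. attend_hearing is forbidden. None of the other listed options is forbidden under the premises.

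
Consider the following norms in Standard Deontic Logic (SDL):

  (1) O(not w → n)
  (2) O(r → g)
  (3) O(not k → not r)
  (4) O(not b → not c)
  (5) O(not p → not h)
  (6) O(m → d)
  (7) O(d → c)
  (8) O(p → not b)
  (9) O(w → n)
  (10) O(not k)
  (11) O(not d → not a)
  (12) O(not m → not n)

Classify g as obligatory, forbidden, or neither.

Neither

Premise 2 is O(r → g), but O(r) is not derivable from the premises, so it does not yield O(g).
No premise or chain of K-axiom applications forces O(g), and none forces O(not g). So g is neither obligatory nor forbidden under these norms.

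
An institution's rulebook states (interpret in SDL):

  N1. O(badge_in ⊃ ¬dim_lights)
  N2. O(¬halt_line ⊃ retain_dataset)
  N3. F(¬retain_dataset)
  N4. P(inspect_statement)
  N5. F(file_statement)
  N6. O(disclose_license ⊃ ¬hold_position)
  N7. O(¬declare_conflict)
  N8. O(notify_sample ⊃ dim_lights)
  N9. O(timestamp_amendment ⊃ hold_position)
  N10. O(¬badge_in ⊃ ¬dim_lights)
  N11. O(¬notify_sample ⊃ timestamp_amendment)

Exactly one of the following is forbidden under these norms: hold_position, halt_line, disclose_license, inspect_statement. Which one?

disclose_license

By case analysis on ¬badge_in: premise 10 gives O(¬badge_in ⊃ ¬dim_lights) and premise 1 gives O(badge_in ⊃ ¬dim_lights), so O(¬dim_lights) either way.
Premise 8 is O(notify_sample ⊃ dim_lights); contrapositively O(¬dim_lights ⊃ ¬notify_sample). Since O(¬dim_lights) holds, K gives O(¬notify_sample).
Applying K to premise 11 (O(¬notify_sample ⊃ timestamp_amendment)) and O(¬notify_sample) yields O(timestamp_amendment).
Premise 9 is O(timestamp_amendment ⊃ hold_position); since O(timestamp_amendment), deontic closure gives O(hold_position).
Premise 6 is O(disclose_license ⊃ ¬hold_position); contrapositively O(hold_position ⊃ ¬disclose_license). Since O(hold_position) holds, K gives O(¬disclose_license).
So O(¬disclose_license) holds, i.e. disclose_license is forbidden. None of the other listed options is forbidden under the premises.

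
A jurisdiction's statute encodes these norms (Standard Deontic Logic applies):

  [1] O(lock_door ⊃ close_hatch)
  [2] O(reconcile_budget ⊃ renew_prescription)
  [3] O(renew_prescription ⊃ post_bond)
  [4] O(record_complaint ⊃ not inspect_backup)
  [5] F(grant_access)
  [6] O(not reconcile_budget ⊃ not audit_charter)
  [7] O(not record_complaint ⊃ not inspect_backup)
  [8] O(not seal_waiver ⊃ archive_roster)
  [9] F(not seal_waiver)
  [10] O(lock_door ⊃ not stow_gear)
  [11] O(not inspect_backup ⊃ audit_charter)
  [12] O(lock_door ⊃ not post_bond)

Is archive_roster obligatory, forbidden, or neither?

Premise 8 is O(not seal_waiver ⊃ archive_roster), but O(not seal_waiver) is not derivable from the premises, so it does not yield O(archive_roster).
No premise or chain of K-axiom applications forces O(archive_roster), and none forces O(not archive_roster). So archive_roster is neither obligatory nor forbidden under these norms.

Neither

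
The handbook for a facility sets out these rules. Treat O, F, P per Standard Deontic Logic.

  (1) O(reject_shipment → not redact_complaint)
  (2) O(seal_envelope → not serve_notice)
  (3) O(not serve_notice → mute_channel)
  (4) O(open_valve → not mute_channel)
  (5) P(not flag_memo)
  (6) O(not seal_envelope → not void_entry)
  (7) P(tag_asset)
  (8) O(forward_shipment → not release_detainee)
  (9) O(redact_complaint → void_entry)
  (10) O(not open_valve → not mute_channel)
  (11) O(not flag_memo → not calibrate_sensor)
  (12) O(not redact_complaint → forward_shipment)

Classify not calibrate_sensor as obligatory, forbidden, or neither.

Premise 11 is O(not flag_memo → not calibrate_sensor), but O(not flag_memo) is not derivable from the premises (the permission P(not flag_memo) asserts only not O(flag_memo), not O(not flag_memo)), so it does not yield O(not calibrate_sensor).
No premise or chain of K-axiom applications forces O(not calibrate_sensor), and none forces O(calibrate_sensor). So not calibrate_sensor is neither obligatory nor forbidden under these norms.

Neither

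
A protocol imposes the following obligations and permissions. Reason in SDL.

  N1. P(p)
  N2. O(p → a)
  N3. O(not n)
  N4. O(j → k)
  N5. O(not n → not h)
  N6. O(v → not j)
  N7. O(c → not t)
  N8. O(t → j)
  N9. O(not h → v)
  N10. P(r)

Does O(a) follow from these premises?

No

Premise 2 is O(p → a), but O(p) is not derivable from the premises (the permission P(p) asserts only not O(not p), not O(p)), so it does not yield O(a).
No other premise forces O(a). An ideal world satisfying every premise can still have a false, so O(a) is not derivable.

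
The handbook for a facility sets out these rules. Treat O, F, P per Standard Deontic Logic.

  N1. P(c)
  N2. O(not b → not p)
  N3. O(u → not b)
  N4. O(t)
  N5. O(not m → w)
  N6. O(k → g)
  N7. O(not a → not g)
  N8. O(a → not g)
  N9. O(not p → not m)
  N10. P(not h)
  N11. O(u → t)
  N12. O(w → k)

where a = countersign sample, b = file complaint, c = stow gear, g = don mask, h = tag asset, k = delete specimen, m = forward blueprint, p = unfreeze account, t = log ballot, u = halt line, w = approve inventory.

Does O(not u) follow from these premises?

Premises 8 and 7 cover both cases: O(a → not g) and O(not a → not g). Since a ∨ not a is a tautology, O(not g) follows.
Premise 6 is O(k → g); contrapositively O(not g → not k). Since O(not g) holds, K gives O(not k).
The contrapositive of premise 12 (O(w → k)) is O(not k → not w), and O(not k) is already established, so O(not w).
Premise 5 is O(not m → w); contrapositively O(not w → m). Since O(not w) holds, K gives O(m).
Premise 9, O(not p → not m), contraposes to O(m → p); with O(m) we get O(p).
Premise 2 is O(not b → not p); contrapositively O(p → b). Since O(p) holds, K gives O(b).
The contrapositive of premise 3 (O(u → not b)) is O(b → not u), and O(b) is already established, so O(not u).
Premises 1, 4, 10, 11 do not contribute to this derivation.
So O(not u) follows.

Yes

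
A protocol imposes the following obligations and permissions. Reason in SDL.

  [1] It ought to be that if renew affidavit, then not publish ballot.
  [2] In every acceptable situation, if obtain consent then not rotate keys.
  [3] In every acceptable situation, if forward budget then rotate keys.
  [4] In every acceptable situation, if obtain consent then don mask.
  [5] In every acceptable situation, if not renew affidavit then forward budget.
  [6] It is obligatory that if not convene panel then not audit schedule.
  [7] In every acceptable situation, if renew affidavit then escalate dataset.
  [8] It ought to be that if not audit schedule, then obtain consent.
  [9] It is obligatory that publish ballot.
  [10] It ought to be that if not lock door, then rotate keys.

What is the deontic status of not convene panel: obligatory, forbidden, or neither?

Premise 9 states O(publish_ballot) outright.
The contrapositive of premise 1 (O(renew_affidavit → ¬publish_ballot)) is O(publish_ballot → ¬renew_affidavit), and O(publish_ballot) is already established, so O(¬renew_affidavit).
From O(¬renew_affidavit) and premise 5, O(¬renew_affidavit → forward_budget), we obtain O(forward_budget).
Applying K to premise 3 (O(forward_budget → rotate_keys)) and O(forward_budget) yields O(rotate_keys).
Premise 2 is O(obtain_consent → ¬rotate_keys); contrapositively O(rotate_keys → ¬obtain_consent). Since O(rotate_keys) holds, K gives O(¬obtain_consent).
Premise 8 is O(¬audit_schedule → obtain_consent); contrapositively O(¬obtain_consent → audit_schedule). Since O(¬obtain_consent) holds, K gives O(audit_schedule).
Premise 6, O(¬convene_panel → ¬audit_schedule), contraposes to O(audit_schedule → convene_panel); with O(audit_schedule) we get O(convene_panel).
Premises 4, 7, 10 do not contribute to this derivation.
Thus O(convene_panel), which is F(¬convene_panel): ¬convene_panel is forbidden.

Forbidden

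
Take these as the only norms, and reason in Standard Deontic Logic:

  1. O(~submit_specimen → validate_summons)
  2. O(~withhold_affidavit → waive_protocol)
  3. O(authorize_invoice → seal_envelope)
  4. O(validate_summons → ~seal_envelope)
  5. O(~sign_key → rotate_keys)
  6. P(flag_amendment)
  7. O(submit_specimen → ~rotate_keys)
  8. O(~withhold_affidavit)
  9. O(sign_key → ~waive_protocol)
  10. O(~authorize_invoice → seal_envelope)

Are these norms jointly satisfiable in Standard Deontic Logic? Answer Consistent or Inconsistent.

Inconsistent

Premises 10 and 3 cover both cases: O(~authorize_invoice → seal_envelope) and O(authorize_invoice → seal_envelope). Since ~authorize_invoice ∨ authorize_invoice is a tautology, O(seal_envelope) follows.
Premise 4 is O(validate_summons → ~seal_envelope); contrapositively O(seal_envelope → ~validate_summons). Since O(seal_envelope) holds, K gives O(~validate_summons).
Premise 1 is O(~submit_specimen → validate_summons); contrapositively O(~validate_summons → submit_specimen). Since O(~validate_summons) holds, K gives O(submit_specimen).
With premise 7, O(submit_specimen → ~rotate_keys), the K-axiom yields O(~rotate_keys).
Premise 5 is O(~sign_key → rotate_keys); contrapositively O(~rotate_keys → sign_key). Since O(~rotate_keys) holds, K gives O(sign_key).
Applying K to premise 9 (O(sign_key → ~waive_protocol)) and O(sign_key) yields O(~waive_protocol).
Premise 2 is O(~withhold_affidavit → waive_protocol); contrapositively O(~waive_protocol → withhold_affidavit). Since O(~waive_protocol) holds, K gives O(withhold_affidavit).
However, premise 8 gives O(~withhold_affidavit).
We now have both O(withhold_affidavit) and O(~withhold_affidavit) — withhold_affidavit is simultaneously obligatory and forbidden, violating the D-axiom.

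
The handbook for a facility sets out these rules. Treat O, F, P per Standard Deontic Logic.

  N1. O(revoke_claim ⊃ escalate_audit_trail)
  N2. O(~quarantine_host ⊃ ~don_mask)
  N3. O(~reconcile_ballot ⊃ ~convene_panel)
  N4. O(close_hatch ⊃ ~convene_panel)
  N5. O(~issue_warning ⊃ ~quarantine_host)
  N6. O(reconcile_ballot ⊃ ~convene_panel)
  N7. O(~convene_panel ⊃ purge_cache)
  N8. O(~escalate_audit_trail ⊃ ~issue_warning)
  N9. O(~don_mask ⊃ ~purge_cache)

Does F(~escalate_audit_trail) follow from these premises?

Yes

Premises 6 and 3 cover both cases: O(reconcile_ballot ⊃ ~convene_panel) and O(~reconcile_ballot ⊃ ~convene_panel). Since reconcile_ballot ∨ ~reconcile_ballot is a tautology, O(~convene_panel) follows.
Premise 7 is O(~convene_panel ⊃ purge_cache); since O(~convene_panel), deontic closure gives O(purge_cache).
The contrapositive of premise 9 (O(~don_mask ⊃ ~purge_cache)) is O(purge_cache ⊃ don_mask), and O(purge_cache) is already established, so O(don_mask).
The contrapositive of premise 2 (O(~quarantine_host ⊃ ~don_mask)) is O(don_mask ⊃ quarantine_host), and O(don_mask) is already established, so O(quarantine_host).
The contrapositive of premise 5 (O(~issue_warning ⊃ ~quarantine_host)) is O(quarantine_host ⊃ issue_warning), and O(quarantine_host) is already established, so O(issue_warning).
Premise 8, O(~escalate_audit_trail ⊃ ~issue_warning), contraposes to O(issue_warning ⊃ escalate_audit_trail); with O(issue_warning) we get O(escalate_audit_trail).
Premises 1, 4 do not contribute to this derivation.
So O(escalate_audit_trail) holds, i.e. F(~escalate_audit_trail). The claim follows.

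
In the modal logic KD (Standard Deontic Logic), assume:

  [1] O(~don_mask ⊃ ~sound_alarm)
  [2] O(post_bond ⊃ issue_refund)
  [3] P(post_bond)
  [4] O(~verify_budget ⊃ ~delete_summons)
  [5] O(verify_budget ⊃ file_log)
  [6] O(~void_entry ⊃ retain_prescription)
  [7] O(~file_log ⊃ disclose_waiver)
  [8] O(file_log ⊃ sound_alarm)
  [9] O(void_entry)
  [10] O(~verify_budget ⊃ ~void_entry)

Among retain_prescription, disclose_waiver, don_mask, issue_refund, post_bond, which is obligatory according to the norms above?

don_mask

Premise 9 gives O(void_entry).
The contrapositive of premise 10 (O(~verify_budget ⊃ ~void_entry)) is O(void_entry ⊃ verify_budget), and O(void_entry) is already established, so O(verify_budget).
Premise 5 is O(verify_budget ⊃ file_log); since O(verify_budget), deontic closure gives O(file_log).
From O(file_log) and premise 8, O(file_log ⊃ sound_alarm), we obtain O(sound_alarm).
The contrapositive of premise 1 (O(~don_mask ⊃ ~sound_alarm)) is O(sound_alarm ⊃ don_mask), and O(sound_alarm) is already established, so O(don_mask).
So O(don_mask) holds — don_mask is obligatory. None of the other listed options is made obligatory by any chain of premises.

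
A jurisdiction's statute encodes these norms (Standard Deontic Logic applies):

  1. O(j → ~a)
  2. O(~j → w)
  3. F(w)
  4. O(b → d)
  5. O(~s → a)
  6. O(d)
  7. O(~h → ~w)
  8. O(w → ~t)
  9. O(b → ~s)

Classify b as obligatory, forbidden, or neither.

Premise 3 is F(w), i.e. O(~w).
Premise 2, O(~j → w), contraposes to O(~w → j); with O(~w) we get O(j).
Applying K to premise 1 (O(j → ~a)) and O(j) yields O(~a).
Premise 5, O(~s → a), contraposes to O(~a → s); with O(~a) we get O(s).
Premise 9, O(b → ~s), contraposes to O(s → ~b); with O(s) we get O(~b).
Premises 4, 6, 7, 8 do not contribute to this derivation.
Thus O(~b), which is F(b): b is forbidden.

Forbidden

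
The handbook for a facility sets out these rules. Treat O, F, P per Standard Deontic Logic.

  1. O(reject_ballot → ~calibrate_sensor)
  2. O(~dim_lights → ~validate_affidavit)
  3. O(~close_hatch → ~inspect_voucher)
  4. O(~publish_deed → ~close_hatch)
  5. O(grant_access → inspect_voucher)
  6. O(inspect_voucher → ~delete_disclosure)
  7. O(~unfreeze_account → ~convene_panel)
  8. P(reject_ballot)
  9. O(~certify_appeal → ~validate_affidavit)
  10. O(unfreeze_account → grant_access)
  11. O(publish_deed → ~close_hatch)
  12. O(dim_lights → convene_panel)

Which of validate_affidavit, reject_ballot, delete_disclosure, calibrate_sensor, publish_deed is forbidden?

By case analysis on publish_deed: premise 11 gives O(publish_deed → ~close_hatch) and premise 4 gives O(~publish_deed → ~close_hatch), so O(~close_hatch) either way.
Premise 3 is O(~close_hatch → ~inspect_voucher); since O(~close_hatch), deontic closure gives O(~inspect_voucher).
Premise 5 is O(grant_access → inspect_voucher); contrapositively O(~inspect_voucher → ~grant_access). Since O(~inspect_voucher) holds, K gives O(~grant_access).
Premise 10, O(unfreeze_account → grant_access), contraposes to O(~grant_access → ~unfreeze_account); with O(~grant_access) we get O(~unfreeze_account).
From O(~unfreeze_account) and premise 7, O(~unfreeze_account → ~convene_panel), we obtain O(~convene_panel).
The contrapositive of premise 12 (O(dim_lights → convene_panel)) is O(~convene_panel → ~dim_lights), and O(~convene_panel) is already established, so O(~dim_lights).
Applying K to premise 2 (O(~dim_lights → ~validate_affidavit)) and O(~dim_lights) yields O(~validate_affidavit).
So O(~validate_affidavit) holds, i.e. validate_affidavit is forbidden. None of the other listed options is forbidden under the premises.

validate_affidavit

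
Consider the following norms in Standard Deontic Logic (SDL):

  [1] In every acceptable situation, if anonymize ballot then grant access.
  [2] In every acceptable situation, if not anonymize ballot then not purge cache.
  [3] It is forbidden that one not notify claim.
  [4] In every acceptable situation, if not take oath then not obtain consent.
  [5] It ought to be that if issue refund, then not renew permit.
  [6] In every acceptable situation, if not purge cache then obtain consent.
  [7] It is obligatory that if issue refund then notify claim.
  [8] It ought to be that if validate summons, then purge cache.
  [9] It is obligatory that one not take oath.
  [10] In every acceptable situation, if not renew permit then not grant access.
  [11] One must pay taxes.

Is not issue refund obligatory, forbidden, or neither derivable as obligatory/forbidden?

Obligatory

Premise 9 gives O(¬take_oath).
With premise 4, O(¬take_oath → ¬obtain_consent), the K-axiom yields O(¬obtain_consent).
Premise 6, O(¬purge_cache → obtain_consent), contraposes to O(¬obtain_consent → purge_cache); with O(¬obtain_consent) we get O(purge_cache).
Premise 2, O(¬anonymize_ballot → ¬purge_cache), contraposes to O(purge_cache → anonymize_ballot); with O(purge_cache) we get O(anonymize_ballot).
Premise 1 is O(anonymize_ballot → grant_access); since O(anonymize_ballot), deontic closure gives O(grant_access).
Premise 10, O(¬renew_permit → ¬grant_access), contraposes to O(grant_access → renew_permit); with O(grant_access) we get O(renew_permit).
The contrapositive of premise 5 (O(issue_refund → ¬renew_permit)) is O(renew_permit → ¬issue_refund), and O(renew_permit) is already established, so O(¬issue_refund).
Premises 3, 7, 8, 11 do not contribute to this derivation.
Hence ¬issue_refund is obligatory.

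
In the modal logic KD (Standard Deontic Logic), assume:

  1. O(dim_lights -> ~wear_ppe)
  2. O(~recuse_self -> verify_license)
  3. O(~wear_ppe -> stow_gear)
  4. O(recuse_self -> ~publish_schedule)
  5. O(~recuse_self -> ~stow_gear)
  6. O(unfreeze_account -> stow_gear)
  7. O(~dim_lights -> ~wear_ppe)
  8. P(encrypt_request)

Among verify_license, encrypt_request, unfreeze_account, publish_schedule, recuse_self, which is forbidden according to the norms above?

By case analysis on ~dim_lights: premise 7 gives O(~dim_lights -> ~wear_ppe) and premise 1 gives O(dim_lights -> ~wear_ppe), so O(~wear_ppe) either way.
From O(~wear_ppe) and premise 3, O(~wear_ppe -> stow_gear), we obtain O(stow_gear).
Premise 5, O(~recuse_self -> ~stow_gear), contraposes to O(stow_gear -> recuse_self); with O(stow_gear) we get O(recuse_self).
With premise 4, O(recuse_self -> ~publish_schedule), the K-axiom yields O(~publish_schedule).
So O(~publish_schedule) holds, i.e. publish_schedule is forbidden. None of the other listed options is forbidden under the premises.

publish_schedule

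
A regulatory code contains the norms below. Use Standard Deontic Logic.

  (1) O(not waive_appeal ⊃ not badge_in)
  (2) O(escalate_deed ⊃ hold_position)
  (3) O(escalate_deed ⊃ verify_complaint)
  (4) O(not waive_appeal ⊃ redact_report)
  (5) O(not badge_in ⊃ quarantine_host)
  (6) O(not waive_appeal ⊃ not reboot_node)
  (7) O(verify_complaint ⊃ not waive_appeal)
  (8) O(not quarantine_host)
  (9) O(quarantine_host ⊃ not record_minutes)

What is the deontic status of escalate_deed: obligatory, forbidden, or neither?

From premise 8 we have O(not quarantine_host).
The contrapositive of premise 5 (O(not badge_in ⊃ quarantine_host)) is O(not quarantine_host ⊃ badge_in), and O(not quarantine_host) is already established, so O(badge_in).
Premise 1 is O(not waive_appeal ⊃ not badge_in); contrapositively O(badge_in ⊃ waive_appeal). Since O(badge_in) holds, K gives O(waive_appeal).
The contrapositive of premise 7 (O(verify_complaint ⊃ not waive_appeal)) is O(waive_appeal ⊃ not verify_complaint), and O(waive_appeal) is already established, so O(not verify_complaint).
The contrapositive of premise 3 (O(escalate_deed ⊃ verify_complaint)) is O(not verify_complaint ⊃ not escalate_deed), and O(not verify_complaint) is already established, so O(not escalate_deed).
Premises 2, 4, 6, 9 do not contribute to this derivation.
Thus O(not escalate_deed), which is F(escalate_deed): escalate_deed is forbidden.

Forbidden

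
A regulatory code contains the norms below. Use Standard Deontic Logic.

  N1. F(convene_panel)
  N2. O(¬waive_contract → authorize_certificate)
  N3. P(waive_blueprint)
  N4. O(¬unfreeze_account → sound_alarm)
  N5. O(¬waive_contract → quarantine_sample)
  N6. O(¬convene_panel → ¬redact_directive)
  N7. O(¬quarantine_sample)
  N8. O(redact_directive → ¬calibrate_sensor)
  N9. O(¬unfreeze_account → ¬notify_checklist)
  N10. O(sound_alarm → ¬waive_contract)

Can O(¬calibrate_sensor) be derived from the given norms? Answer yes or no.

No

Premise 8 is O(redact_directive → ¬calibrate_sensor), but O(redact_directive) is not derivable from the premises, so it does not yield O(¬calibrate_sensor).
No other premise forces O(¬calibrate_sensor). An ideal world satisfying every premise can still have ¬calibrate_sensor false, so O(¬calibrate_sensor) is not derivable.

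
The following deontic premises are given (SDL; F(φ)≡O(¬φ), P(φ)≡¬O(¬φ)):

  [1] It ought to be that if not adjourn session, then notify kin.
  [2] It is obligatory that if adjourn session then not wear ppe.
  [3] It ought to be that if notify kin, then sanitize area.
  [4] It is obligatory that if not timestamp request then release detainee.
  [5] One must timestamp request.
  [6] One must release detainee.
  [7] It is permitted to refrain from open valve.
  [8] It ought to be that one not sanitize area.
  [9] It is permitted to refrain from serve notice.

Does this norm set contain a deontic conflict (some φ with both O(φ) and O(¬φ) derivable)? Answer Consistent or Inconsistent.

Consistent

Premise 4 is O(¬timestamp_request → release_detainee); even if O(release_detainee) held, inferring O(¬timestamp_request) would be affirming the consequent — invalid.
So O(¬timestamp_request) is not derivable, and the apparent clash with O(timestamp_request) does not arise.
A world satisfying every obligation exists (e.g. adjourn_session=true, notify_kin=false, open_valve=false, release_detainee=true, sanitize_area=false, serve_notice=false, timestamp_request=true, wear_ppe=false); no atom is both obligatory and forbidden, so the set is consistent.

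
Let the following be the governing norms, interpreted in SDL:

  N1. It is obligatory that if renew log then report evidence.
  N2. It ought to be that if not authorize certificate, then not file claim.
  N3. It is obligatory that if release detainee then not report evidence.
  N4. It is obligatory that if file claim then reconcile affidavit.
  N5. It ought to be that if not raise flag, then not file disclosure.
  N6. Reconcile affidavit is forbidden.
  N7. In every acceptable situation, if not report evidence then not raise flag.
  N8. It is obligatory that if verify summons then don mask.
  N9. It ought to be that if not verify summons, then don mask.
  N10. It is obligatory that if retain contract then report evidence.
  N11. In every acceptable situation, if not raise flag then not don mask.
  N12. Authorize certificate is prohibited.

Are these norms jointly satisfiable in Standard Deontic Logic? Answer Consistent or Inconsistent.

Premise 4 is O(file_claim → reconcile_affidavit), but O(file_claim) is not derivable from the premises, so it does not yield O(reconcile_affidavit).
So O(reconcile_affidavit) is not derivable, and the apparent clash with O(¬reconcile_affidavit) does not arise.
A world satisfying every obligation exists (e.g. authorize_certificate=false, don_mask=true, file_claim=false, file_disclosure=false, raise_flag=true, reconcile_affidavit=false, release_detainee=false, renew_log=false, report_evidence=true, retain_contract=false, verify_summons=false); no atom is both obligatory and forbidden, so the set is consistent.

Consistent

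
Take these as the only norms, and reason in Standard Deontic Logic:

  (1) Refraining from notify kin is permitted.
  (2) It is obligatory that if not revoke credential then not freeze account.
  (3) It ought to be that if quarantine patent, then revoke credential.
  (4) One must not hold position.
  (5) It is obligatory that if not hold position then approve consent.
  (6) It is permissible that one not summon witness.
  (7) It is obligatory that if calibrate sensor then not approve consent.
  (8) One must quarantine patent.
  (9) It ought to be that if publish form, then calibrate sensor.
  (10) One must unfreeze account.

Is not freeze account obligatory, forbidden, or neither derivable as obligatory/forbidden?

Neither

Premise 2 is O(¬revoke_credential → ¬freeze_account), but O(¬revoke_credential) is not derivable from the premises, so it does not yield O(¬freeze_account).
No premise or chain of K-axiom applications forces O(¬freeze_account), and none forces O(freeze_account). So ¬freeze_account is neither obligatory nor forbidden under these norms.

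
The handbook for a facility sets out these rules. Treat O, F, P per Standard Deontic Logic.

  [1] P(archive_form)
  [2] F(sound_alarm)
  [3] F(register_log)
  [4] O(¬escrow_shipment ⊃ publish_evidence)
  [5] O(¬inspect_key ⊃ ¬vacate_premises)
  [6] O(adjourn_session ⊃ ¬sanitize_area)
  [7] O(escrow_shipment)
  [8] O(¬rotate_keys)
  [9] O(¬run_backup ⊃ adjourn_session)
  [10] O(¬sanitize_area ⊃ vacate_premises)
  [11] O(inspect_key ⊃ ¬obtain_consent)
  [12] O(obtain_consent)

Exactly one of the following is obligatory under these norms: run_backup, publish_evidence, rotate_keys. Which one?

Premise 12 gives O(obtain_consent).
Premise 11 is O(inspect_key ⊃ ¬obtain_consent); contrapositively O(obtain_consent ⊃ ¬inspect_key). Since O(obtain_consent) holds, K gives O(¬inspect_key).
Applying K to premise 5 (O(¬inspect_key ⊃ ¬vacate_premises)) and O(¬inspect_key) yields O(¬vacate_premises).
Premise 10 is O(¬sanitize_area ⊃ vacate_premises); contrapositively O(¬vacate_premises ⊃ sanitize_area). Since O(¬vacate_premises) holds, K gives O(sanitize_area).
Premise 6, O(adjourn_session ⊃ ¬sanitize_area), contraposes to O(sanitize_area ⊃ ¬adjourn_session); with O(sanitize_area) we get O(¬adjourn_session).
Premise 9 is O(¬run_backup ⊃ adjourn_session); contrapositively O(¬adjourn_session ⊃ run_backup). Since O(¬adjourn_session) holds, K gives O(run_backup).
So O(run_backup) holds — run_backup is obligatory. None of the other listed options is made obligatory by any chain of premises.

run_backup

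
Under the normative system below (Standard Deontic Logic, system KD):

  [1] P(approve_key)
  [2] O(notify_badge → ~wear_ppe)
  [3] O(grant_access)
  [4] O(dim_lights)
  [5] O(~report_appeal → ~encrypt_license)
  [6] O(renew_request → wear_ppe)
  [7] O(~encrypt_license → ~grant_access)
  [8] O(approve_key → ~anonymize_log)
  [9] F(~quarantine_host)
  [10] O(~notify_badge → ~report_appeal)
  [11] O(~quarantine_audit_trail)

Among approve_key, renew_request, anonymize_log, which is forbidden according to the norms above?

renew_request

Premise 3 gives O(grant_access).
Premise 7, O(~encrypt_license → ~grant_access), contraposes to O(grant_access → encrypt_license); with O(grant_access) we get O(encrypt_license).
Premise 5 is O(~report_appeal → ~encrypt_license); contrapositively O(encrypt_license → report_appeal). Since O(encrypt_license) holds, K gives O(report_appeal).
The contrapositive of premise 10 (O(~notify_badge → ~report_appeal)) is O(report_appeal → notify_badge), and O(report_appeal) is already established, so O(notify_badge).
From O(notify_badge) and premise 2, O(notify_badge → ~wear_ppe), we obtain O(~wear_ppe).
Premise 6 is O(renew_request → wear_ppe); contrapositively O(~wear_ppe → ~renew_request). Since O(~wear_ppe) holds, K gives O(~renew_request).
So O(~renew_request) holds, i.e. renew_request is forbidden. None of the other listed options is forbidden under the premises.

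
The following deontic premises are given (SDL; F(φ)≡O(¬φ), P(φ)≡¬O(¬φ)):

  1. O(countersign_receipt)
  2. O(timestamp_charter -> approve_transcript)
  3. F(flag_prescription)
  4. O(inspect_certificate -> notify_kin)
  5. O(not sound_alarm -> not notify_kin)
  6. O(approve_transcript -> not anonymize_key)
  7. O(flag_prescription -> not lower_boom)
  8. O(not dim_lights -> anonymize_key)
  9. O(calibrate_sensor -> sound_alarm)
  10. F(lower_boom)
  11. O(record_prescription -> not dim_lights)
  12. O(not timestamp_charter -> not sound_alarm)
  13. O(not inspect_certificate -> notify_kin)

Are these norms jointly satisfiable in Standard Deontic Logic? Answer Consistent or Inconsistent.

Premise 7 is O(flag_prescription -> not lower_boom); even if O(not lower_boom) held, inferring O(flag_prescription) would be affirming the consequent — invalid.
So O(flag_prescription) is not derivable, and the apparent clash with O(not flag_prescription) does not arise.
A world satisfying every obligation exists (e.g. anonymize_key=false, approve_transcript=true, calibrate_sensor=false, countersign_receipt=true, dim_lights=true, flag_prescription=false, inspect_certificate=false, lower_boom=false, notify_kin=true, record_prescription=false, sound_alarm=true, timestamp_charter=true); no atom is both obligatory and forbidden, so the set is consistent.

Consistent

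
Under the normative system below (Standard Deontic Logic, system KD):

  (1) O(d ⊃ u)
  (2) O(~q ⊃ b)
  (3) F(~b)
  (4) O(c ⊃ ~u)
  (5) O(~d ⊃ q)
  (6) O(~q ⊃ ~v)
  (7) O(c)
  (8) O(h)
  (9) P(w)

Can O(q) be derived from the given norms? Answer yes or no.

Yes

Premise 7 states O(c) outright.
With premise 4, O(c ⊃ ~u), the K-axiom yields O(~u).
Premise 1 is O(d ⊃ u); contrapositively O(~u ⊃ ~d). Since O(~u) holds, K gives O(~d).
With premise 5, O(~d ⊃ q), the K-axiom yields O(q).
Premises 2, 3, 6, 8, 9 do not contribute to this derivation.
So O(q) follows.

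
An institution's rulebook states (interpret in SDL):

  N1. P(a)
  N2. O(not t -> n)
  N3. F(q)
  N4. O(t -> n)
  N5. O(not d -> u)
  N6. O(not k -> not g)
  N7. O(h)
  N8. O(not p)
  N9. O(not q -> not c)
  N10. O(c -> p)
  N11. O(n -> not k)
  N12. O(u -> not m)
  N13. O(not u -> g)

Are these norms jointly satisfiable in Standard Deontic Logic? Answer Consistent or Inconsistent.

Consistent

Premise 10 is O(c -> p), but O(c) is not derivable from the premises, so it does not yield O(p).
So O(p) is not derivable, and the apparent clash with O(not p) does not arise.
A world satisfying every obligation exists (e.g. a=false, c=false, d=false, g=false, h=true, k=false, m=false, n=true, p=false, q=false, t=false, u=true); no atom is both obligatory and forbidden, so the set is consistent.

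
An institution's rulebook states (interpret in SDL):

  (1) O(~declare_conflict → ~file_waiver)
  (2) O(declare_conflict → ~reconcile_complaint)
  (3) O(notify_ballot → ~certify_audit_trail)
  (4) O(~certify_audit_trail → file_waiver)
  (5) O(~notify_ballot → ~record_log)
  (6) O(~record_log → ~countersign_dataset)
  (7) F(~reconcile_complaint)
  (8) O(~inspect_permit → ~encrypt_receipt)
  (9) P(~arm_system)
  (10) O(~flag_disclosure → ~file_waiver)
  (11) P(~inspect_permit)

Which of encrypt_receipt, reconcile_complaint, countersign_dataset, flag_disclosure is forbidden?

Premise 7 is F(~reconcile_complaint), i.e. O(reconcile_complaint).
Premise 2 is O(declare_conflict → ~reconcile_complaint); contrapositively O(reconcile_complaint → ~declare_conflict). Since O(reconcile_complaint) holds, K gives O(~declare_conflict).
With premise 1, O(~declare_conflict → ~file_waiver), the K-axiom yields O(~file_waiver).
Premise 4, O(~certify_audit_trail → file_waiver), contraposes to O(~file_waiver → certify_audit_trail); with O(~file_waiver) we get O(certify_audit_trail).
Premise 3, O(notify_ballot → ~certify_audit_trail), contraposes to O(certify_audit_trail → ~notify_ballot); with O(certify_audit_trail) we get O(~notify_ballot).
With premise 5, O(~notify_ballot → ~record_log), the K-axiom yields O(~record_log).
Premise 6 is O(~record_log → ~countersign_dataset); since O(~record_log), deontic closure gives O(~countersign_dataset).
So O(~countersign_dataset) holds, i.e. countersign_dataset is forbidden. None of the other listed options is forbidden under the premises.

countersign_dataset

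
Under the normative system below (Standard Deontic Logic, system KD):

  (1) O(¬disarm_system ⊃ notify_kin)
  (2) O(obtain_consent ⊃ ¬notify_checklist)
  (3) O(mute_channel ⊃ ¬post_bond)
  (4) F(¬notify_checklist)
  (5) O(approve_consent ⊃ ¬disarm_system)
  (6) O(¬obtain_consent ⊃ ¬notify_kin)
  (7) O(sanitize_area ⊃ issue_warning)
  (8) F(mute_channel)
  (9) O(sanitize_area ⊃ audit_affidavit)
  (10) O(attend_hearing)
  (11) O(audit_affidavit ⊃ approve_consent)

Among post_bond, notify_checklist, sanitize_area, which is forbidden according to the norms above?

Premise 4 is F(¬notify_checklist), i.e. O(notify_checklist).
Premise 2, O(obtain_consent ⊃ ¬notify_checklist), contraposes to O(notify_checklist ⊃ ¬obtain_consent); with O(notify_checklist) we get O(¬obtain_consent).
Applying K to premise 6 (O(¬obtain_consent ⊃ ¬notify_kin)) and O(¬obtain_consent) yields O(¬notify_kin).
The contrapositive of premise 1 (O(¬disarm_system ⊃ notify_kin)) is O(¬notify_kin ⊃ disarm_system), and O(¬notify_kin) is already established, so O(disarm_system).
Premise 5, O(approve_consent ⊃ ¬disarm_system), contraposes to O(disarm_system ⊃ ¬approve_consent); with O(disarm_system) we get O(¬approve_consent).
The contrapositive of premise 11 (O(audit_affidavit ⊃ approve_consent)) is O(¬approve_consent ⊃ ¬audit_affidavit), and O(¬approve_consent) is already established, so O(¬audit_affidavit).
Premise 9, O(sanitize_area ⊃ audit_affidavit), contraposes to O(¬audit_affidavit ⊃ ¬sanitize_area); with O(¬audit_affidavit) we get O(¬sanitize_area).
So O(¬sanitize_area) holds, i.e. sanitize_area is forbidden. None of the other listed options is forbidden under the premises.

sanitize_area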